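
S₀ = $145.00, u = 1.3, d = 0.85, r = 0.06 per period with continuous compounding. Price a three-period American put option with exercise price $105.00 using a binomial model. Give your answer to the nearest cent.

Risk-neutral probability p = (e^0.06 − 0.85)/(1.3 − 0.85) = 0.2118/0.4500 = 0.4707
Terminal stock prices: S_uuu = 318.6, S_uud = 208.3, S_udd = 136.2, S_ddd = 89.05
Terminal payoffs (K − S): max(-213.6, 0) = 0, max(-103.3, 0) = 0, max(-31.19, 0) = 0, max(15.95, 0) = 15.95
Node uu (S = 245.1): continuation = e^(−0.06)·[0.4707·0.0000 + 0.5293·0.0000] = 0.0000; exercise value = 0.0000 ≤ continuation, so V_uu = 0.0000
Node ud (S = 160.2): continuation = e^(−0.06)·[0.4707·0.0000 + 0.5293·0.0000] = 0.0000; exercise value = 0.0000 ≤ continuation, so V_ud = 0.0000
Node dd (S = 104.8): continuation = e^(−0.06)·[0.4707·0.0000 + 0.5293·15.9519] = 7.9509; exercise value = 0.2375 ≤ continuation, so V_dd = 7.9509
Node u (S = 188.5): continuation = e^(−0.06)·[0.4707·0.0000 + 0.5293·0.0000] = 0.0000; exercise value = 0.0000 ≤ continuation, so V_u = 0.0000
Node d (S = 123.2): continuation = e^(−0.06)·[0.4707·0.0000 + 0.5293·7.9509] = 3.9630; exercise value = 0.0000 ≤ continuation, so V_d = 3.9630
Node 0 (S = 145): continuation = e^(−0.06)·[0.4707·0.0000 + 0.5293·3.9630] = 1.9753; exercise value = 0.0000 ≤ continuation, so V_0 = 1.9753

$1.98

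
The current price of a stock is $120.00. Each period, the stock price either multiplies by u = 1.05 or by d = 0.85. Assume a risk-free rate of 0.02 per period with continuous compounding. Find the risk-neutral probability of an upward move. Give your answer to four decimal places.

Risk-neutral probability p = (e^0.02 − 0.85)/(1.05 − 0.85) = 0.1702/0.2000 = 0.8510

p = 0.8510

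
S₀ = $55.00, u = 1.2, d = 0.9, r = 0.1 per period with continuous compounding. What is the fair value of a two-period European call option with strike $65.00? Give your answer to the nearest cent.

$5.44

Risk-neutral probability p = (e^0.1 − 0.9)/(1.2 − 0.9) = 0.2052/0.3000 = 0.6839
Terminal stock prices: S_uu = 79.2, S_ud = 59.4, S_dd = 44.55
Terminal payoffs (S − K): max(14.2, 0) = 14.2, max(-5.6, 0) = 0, max(-20.45, 0) = 0
Node u (S = 66): V_u = e^(−0.1)·[0.6839·14.2000 + 0.3161·0.0000] = 8.7873
Node d (S = 49.5): V_d = e^(−0.1)·[0.6839·0.0000 + 0.3161·0.0000] = 0.0000
Node 0 (S = 55): V_0 = e^(−0.1)·[0.6839·8.7873 + 0.3161·0.0000] = 5.4377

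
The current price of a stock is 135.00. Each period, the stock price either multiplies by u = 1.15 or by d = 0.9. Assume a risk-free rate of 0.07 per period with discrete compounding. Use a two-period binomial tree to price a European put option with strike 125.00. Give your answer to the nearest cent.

1.40

Risk-neutral probability p = (1 + 0.07 − 0.9)/(1.15 − 0.9) = 0.1700/0.2500 = 0.6800
Terminal stock prices: S_uu = 178.5, S_ud = 139.7, S_dd = 109.4
Terminal payoffs (K − S): max(-53.54, 0) = 0, max(-14.72, 0) = 0, max(15.65, 0) = 15.65
Node u (S = 155.2): V_u = 1/1.07·[0.6800·0.0000 + 0.3200·0.0000] = 0.0000
Node d (S = 121.5): V_d = 1/1.07·[0.6800·0.0000 + 0.3200·15.6500] = 4.6804
Node 0 (S = 135): V_0 = 1/1.07·[0.6800·0.0000 + 0.3200·4.6804] = 1.3997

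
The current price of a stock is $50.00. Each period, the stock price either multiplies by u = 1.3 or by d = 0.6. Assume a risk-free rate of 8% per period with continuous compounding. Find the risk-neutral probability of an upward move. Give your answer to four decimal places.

Risk-neutral probability p = (e^0.08 − 0.6)/(1.3 − 0.6) = 0.4833/0.7000 = 0.6904

p = 0.6904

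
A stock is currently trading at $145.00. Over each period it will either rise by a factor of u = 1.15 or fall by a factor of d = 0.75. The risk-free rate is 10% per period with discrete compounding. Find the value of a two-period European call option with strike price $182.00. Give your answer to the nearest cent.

$6.18

Risk-neutral probability p = (1 + 0.1 − 0.75)/(1.15 − 0.75) = 0.3500/0.4000 = 0.8750
Terminal stock prices: S_uu = 191.8, S_ud = 125.1, S_dd = 81.56
Terminal payoffs (S − K): max(9.762, 0) = 9.762, max(-56.94, 0) = 0, max(-100.4, 0) = 0
Node u (S = 166.8): V_u = 1/1.1·[0.8750·9.7625 + 0.1250·0.0000] = 7.7656
Node d (S = 108.8): V_d = 1/1.1·[0.8750·0.0000 + 0.1250·0.0000] = 0.0000
Node 0 (S = 145): V_0 = 1/1.1·[0.8750·7.7656 + 0.1250·0.0000] = 6.1772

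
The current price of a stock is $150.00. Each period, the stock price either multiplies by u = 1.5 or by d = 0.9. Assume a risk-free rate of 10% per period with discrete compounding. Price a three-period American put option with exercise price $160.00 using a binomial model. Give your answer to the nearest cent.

Risk-neutral probability p = (1 + 0.1 − 0.9)/(1.5 − 0.9) = 0.2000/0.6000 = 0.3333
Terminal stock prices: S_uuu = 506.2, S_uud = 303.8, S_udd = 182.2, S_ddd = 109.4
Terminal payoffs (K − S): max(-346.2, 0) = 0, max(-143.8, 0) = 0, max(-22.25, 0) = 0, max(50.65, 0) = 50.65
Node uu (S = 337.5): continuation = 1/1.1·[0.3333·0.0000 + 0.6667·0.0000] = 0.0000; exercise value = 0.0000 ≤ continuation, so V_uu = 0.0000
Node ud (S = 202.5): continuation = 1/1.1·[0.3333·0.0000 + 0.6667·0.0000] = 0.0000; exercise value = 0.0000 ≤ continuation, so V_ud = 0.0000
Node dd (S = 121.5): continuation = 1/1.1·[0.3333·0.0000 + 0.6667·50.6500] = 30.6970; exercise value = 38.5000 > continuation, so V_dd = 38.5000 (exercise)
Node u (S = 225): continuation = 1/1.1·[0.3333·0.0000 + 0.6667·0.0000] = 0.0000; exercise value = 0.0000 ≤ continuation, so V_u = 0.0000
Node d (S = 135): continuation = 1/1.1·[0.3333·0.0000 + 0.6667·38.5000] = 23.3333; exercise value = 25.0000 > continuation, so V_d = 25.0000 (exercise)
Node 0 (S = 150): continuation = 1/1.1·[0.3333·0.0000 + 0.6667·25.0000] = 15.1515; exercise value = 10.0000 ≤ continuation, so V_0 = 15.1515

$15.15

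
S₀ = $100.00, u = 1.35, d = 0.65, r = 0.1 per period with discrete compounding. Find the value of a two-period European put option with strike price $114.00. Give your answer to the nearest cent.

Risk-neutral probability p = (1 + 0.1 − 0.65)/(1.35 − 0.65) = 0.4500/0.7000 = 0.6429
Terminal stock prices: S_uu = 182.3, S_ud = 87.75, S_dd = 42.25
Terminal payoffs (K − S): max(-68.25, 0) = 0, max(26.25, 0) = 26.25, max(71.75, 0) = 71.75
Node u (S = 135): V_u = 1/1.1·[0.6429·0.0000 + 0.3571·26.2500] = 8.5227
Node d (S = 65): V_d = 1/1.1·[0.6429·26.2500 + 0.3571·71.7500] = 38.6364
Node 0 (S = 100): V_0 = 1/1.1·[0.6429·8.5227 + 0.3571·38.6364] = 17.5251

$17.53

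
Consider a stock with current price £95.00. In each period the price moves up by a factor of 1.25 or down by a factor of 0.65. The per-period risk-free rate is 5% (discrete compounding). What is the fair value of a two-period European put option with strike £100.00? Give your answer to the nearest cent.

£15.23

Risk-neutral probability p = (1 + 0.05 − 0.65)/(1.25 − 0.65) = 0.4000/0.6000 = 0.6667
Terminal stock prices: S_uu = 148.4, S_ud = 77.19, S_dd = 40.14
Terminal payoffs (K − S): max(-48.44, 0) = 0, max(22.81, 0) = 22.81, max(59.86, 0) = 59.86
Node u (S = 118.8): V_u = 1/1.05·[0.6667·0.0000 + 0.3333·22.8125] = 7.2421
Node d (S = 61.75): V_d = 1/1.05·[0.6667·22.8125 + 0.3333·59.8625] = 33.4881
Node 0 (S = 95): V_0 = 1/1.05·[0.6667·7.2421 + 0.3333·33.4881] = 15.2293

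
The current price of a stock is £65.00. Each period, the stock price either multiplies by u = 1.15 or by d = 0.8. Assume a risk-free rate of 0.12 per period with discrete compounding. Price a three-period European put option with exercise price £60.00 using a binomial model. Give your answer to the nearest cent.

£0.19

Risk-neutral probability p = (1 + 0.12 − 0.8)/(1.15 − 0.8) = 0.3200/0.3500 = 0.9143
Terminal stock prices: S_uuu = 98.86, S_uud = 68.77, S_udd = 47.84, S_ddd = 33.28
Terminal payoffs (K − S): max(-38.86, 0) = 0, max(-8.77, 0) = 0, max(12.16, 0) = 12.16, max(26.72, 0) = 26.72
Node uu (S = 85.96): V_uu = 1/1.12·[0.9143·0.0000 + 0.0857·0.0000] = 0.0000
Node ud (S = 59.8): V_ud = 1/1.12·[0.9143·0.0000 + 0.0857·12.1600] = 0.9306
Node dd (S = 41.6): V_dd = 1/1.12·[0.9143·12.1600 + 0.0857·26.7200] = 11.9714
Node u (S = 74.75): V_u = 1/1.12·[0.9143·0.0000 + 0.0857·0.9306] = 0.0712
Node d (S = 52): V_d = 1/1.12·[0.9143·0.9306 + 0.0857·11.9714] = 1.6759
Node 0 (S = 65): V_0 = 1/1.12·[0.9143·0.0712 + 0.0857·1.6759] = 0.1864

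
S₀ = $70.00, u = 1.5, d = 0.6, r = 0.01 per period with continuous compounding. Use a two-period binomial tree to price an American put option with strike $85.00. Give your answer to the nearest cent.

Risk-neutral probability p = (e^0.01 − 0.6)/(1.5 − 0.6) = 0.4101/0.9000 = 0.4556
Terminal stock prices: S_uu = 157.5, S_ud = 63, S_dd = 25.2
Terminal payoffs (K − S): max(-72.5, 0) = 0, max(22, 0) = 22, max(59.8, 0) = 59.8
Node u (S = 105): continuation = e^(−0.01)·[0.4556·0.0000 + 0.5444·22.0000] = 11.8574; exercise value = 0.0000 ≤ continuation, so V_u = 11.8574
Node d (S = 42): continuation = e^(−0.01)·[0.4556·22.0000 + 0.5444·59.8000] = 42.1542; exercise value = 43.0000 > continuation, so V_d = 43.0000 (exercise)
Node 0 (S = 70): continuation = e^(−0.01)·[0.4556·11.8574 + 0.5444·43.0000] = 28.5244; exercise value = 15.0000 ≤ continuation, so V_0 = 28.5244

$28.52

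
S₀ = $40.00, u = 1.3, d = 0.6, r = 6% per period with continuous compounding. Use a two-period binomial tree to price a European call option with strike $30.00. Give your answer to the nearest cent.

$14.99

Risk-neutral probability p = (e^0.06 − 0.6)/(1.3 − 0.6) = 0.4618/0.7000 = 0.6598
Terminal stock prices: S_uu = 67.6, S_ud = 31.2, S_dd = 14.4
Terminal payoffs (S − K): max(37.6, 0) = 37.6, max(1.2, 0) = 1.2, max(-15.6, 0) = 0
Node u (S = 52): V_u = e^(−0.06)·[0.6598·37.6000 + 0.3402·1.2000] = 23.7471
Node d (S = 24): V_d = e^(−0.06)·[0.6598·1.2000 + 0.3402·0.0000] = 0.7456
Node 0 (S = 40): V_0 = e^(−0.06)·[0.6598·23.7471 + 0.3402·0.7456] = 14.9940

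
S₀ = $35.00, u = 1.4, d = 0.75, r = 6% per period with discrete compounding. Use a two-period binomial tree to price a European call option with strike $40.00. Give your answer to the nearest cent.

$5.79

Risk-neutral probability p = (1 + 0.06 − 0.75)/(1.4 − 0.75) = 0.3100/0.6500 = 0.4769
Terminal stock prices: S_uu = 68.6, S_ud = 36.75, S_dd = 19.69
Terminal payoffs (S − K): max(28.6, 0) = 28.6, max(-3.25, 0) = 0, max(-20.31, 0) = 0
Node u (S = 49): V_u = 1/1.06·[0.4769·28.6000 + 0.5231·0.0000] = 12.8679
Node d (S = 26.25): V_d = 1/1.06·[0.4769·0.0000 + 0.5231·0.0000] = 0.0000
Node 0 (S = 35): V_0 = 1/1.06·[0.4769·12.8679 + 0.5231·0.0000] = 5.7896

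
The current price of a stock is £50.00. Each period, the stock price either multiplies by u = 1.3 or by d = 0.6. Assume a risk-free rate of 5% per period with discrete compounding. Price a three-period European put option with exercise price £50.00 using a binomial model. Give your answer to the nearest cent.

£7.19

Risk-neutral probability p = (1 + 0.05 − 0.6)/(1.3 − 0.6) = 0.4500/0.7000 = 0.6429
Terminal stock prices: S_uuu = 109.9, S_uud = 50.7, S_udd = 23.4, S_ddd = 10.8
Terminal payoffs (K − S): max(-59.85, 0) = 0, max(-0.7, 0) = 0, max(26.6, 0) = 26.6, max(39.2, 0) = 39.2
Node uu (S = 84.5): V_uu = 1/1.05·[0.6429·0.0000 + 0.3571·0.0000] = 0.0000
Node ud (S = 39): V_ud = 1/1.05·[0.6429·0.0000 + 0.3571·26.6000] = 9.0476
Node dd (S = 18): V_dd = 1/1.05·[0.6429·26.6000 + 0.3571·39.2000] = 29.6190
Node u (S = 65): V_u = 1/1.05·[0.6429·0.0000 + 0.3571·9.0476] = 3.0774
Node d (S = 30): V_d = 1/1.05·[0.6429·9.0476 + 0.3571·29.6190] = 15.6139
Node 0 (S = 50): V_0 = 1/1.05·[0.6429·3.0774 + 0.3571·15.6139] = 7.1950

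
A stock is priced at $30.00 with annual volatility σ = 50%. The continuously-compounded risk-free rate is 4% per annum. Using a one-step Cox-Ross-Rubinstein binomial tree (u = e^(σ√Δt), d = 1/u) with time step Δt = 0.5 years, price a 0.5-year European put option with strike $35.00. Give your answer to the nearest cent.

CRR parameters: u = e^(σ√Δt) = e^(0.5·√0.5) = 1.4241, d = 1/u = 0.7022
Per-period rate: rΔt = 0.04·0.5 = 0.02, so R = e^0.02 = 1.0202
Risk-neutral probability p = (e^0.02 − 0.7022)/(1.4241 − 0.7022) = 0.3180/0.7219 = 0.4405
Terminal stock prices: S_u = 42.72, S_d = 21.07
Terminal payoffs (K − S): max(-7.724, 0) = 0, max(13.93, 0) = 13.93
Node 0 (S = 30): V_0 = e^(−0.02)·[0.4405·0.0000 + 0.5595·13.9343] = 7.6418

$7.64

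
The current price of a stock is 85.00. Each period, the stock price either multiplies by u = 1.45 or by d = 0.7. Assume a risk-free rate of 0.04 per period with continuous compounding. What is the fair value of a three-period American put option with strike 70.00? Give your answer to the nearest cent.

Risk-neutral probability p = (e^0.04 − 0.7)/(1.45 − 0.7) = 0.3408/0.7500 = 0.4544
Terminal stock prices: S_uuu = 259.1, S_uud = 125.1, S_udd = 60.39, S_ddd = 29.15
Terminal payoffs (K − S): max(-189.1, 0) = 0, max(-55.1, 0) = 0, max(9.608, 0) = 9.608, max(40.85, 0) = 40.85
Node uu (S = 178.7): continuation = e^(−0.04)·[0.4544·0.0000 + 0.5456·0.0000] = 0.0000; exercise value = 0.0000 ≤ continuation, so V_uu = 0.0000
Node ud (S = 86.27): continuation = e^(−0.04)·[0.4544·0.0000 + 0.5456·9.6075] = 5.0362; exercise value = 0.0000 ≤ continuation, so V_ud = 5.0362
Node dd (S = 41.65): continuation = e^(−0.04)·[0.4544·9.6075 + 0.5456·40.8450] = 25.6053; exercise value = 28.3500 > continuation, so V_dd = 28.3500 (exercise)
Node u (S = 123.2): continuation = e^(−0.04)·[0.4544·0.0000 + 0.5456·5.0362] = 2.6399; exercise value = 0.0000 ≤ continuation, so V_u = 2.6399
Node d (S = 59.5): continuation = e^(−0.04)·[0.4544·5.0362 + 0.5456·28.3500] = 17.0596; exercise value = 10.5000 ≤ continuation, so V_d = 17.0596
Node 0 (S = 85): continuation = e^(−0.04)·[0.4544·2.6399 + 0.5456·17.0596] = 10.0951; exercise value = 0.0000 ≤ continuation, so V_0 = 10.0951

10.10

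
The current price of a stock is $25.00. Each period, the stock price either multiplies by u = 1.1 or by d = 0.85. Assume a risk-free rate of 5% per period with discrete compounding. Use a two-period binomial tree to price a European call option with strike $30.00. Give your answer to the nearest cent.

$0.15

Risk-neutral probability p = (1 + 0.05 − 0.85)/(1.1 − 0.85) = 0.2000/0.2500 = 0.8000
Terminal stock prices: S_uu = 30.25, S_ud = 23.38, S_dd = 18.06
Terminal payoffs (S − K): max(0.25, 0) = 0.25, max(-6.625, 0) = 0, max(-11.94, 0) = 0
Node u (S = 27.5): V_u = 1/1.05·[0.8000·0.2500 + 0.2000·0.0000] = 0.1905
Node d (S = 21.25): V_d = 1/1.05·[0.8000·0.0000 + 0.2000·0.0000] = 0.0000
Node 0 (S = 25): V_0 = 1/1.05·[0.8000·0.1905 + 0.2000·0.0000] = 0.1451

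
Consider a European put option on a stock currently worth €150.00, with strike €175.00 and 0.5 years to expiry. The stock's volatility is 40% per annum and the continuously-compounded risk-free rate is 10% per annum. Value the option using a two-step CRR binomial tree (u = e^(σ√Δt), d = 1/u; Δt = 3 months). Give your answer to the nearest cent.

€28.68

CRR parameters: u = e^(σ√Δt) = e^(0.4·√0.25) = 1.2214, d = 1/u = 0.8187
Per-period rate: rΔt = 0.1·0.25 = 0.025, so R = e^0.025 = 1.0253
Risk-neutral probability p = (e^0.025 − 0.8187)/(1.2214 − 0.8187) = 0.2066/0.4027 = 0.5130
Terminal stock prices: S_uu = 223.8, S_ud = 150, S_dd = 100.5
Terminal payoffs (K − S): max(-48.77, 0) = 0, max(25, 0) = 25, max(74.45, 0) = 74.45
Node u (S = 183.2): V_u = e^(−0.025)·[0.5130·0.0000 + 0.4870·25.0000] = 11.8736
Node d (S = 122.8): V_d = e^(−0.025)·[0.5130·25.0000 + 0.4870·74.4520] = 47.8696
Node 0 (S = 150): V_0 = e^(−0.025)·[0.5130·11.8736 + 0.4870·47.8696] = 28.6765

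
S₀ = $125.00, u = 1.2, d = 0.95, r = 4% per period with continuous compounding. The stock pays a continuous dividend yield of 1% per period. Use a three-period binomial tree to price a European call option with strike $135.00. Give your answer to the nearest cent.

Per-period risk-free factor R = e^0.04 = 1.0408; dividend-adjusted growth = e^(0.04−0.01) = 1.0305.
Risk-neutral probability p = (1.0305 − 0.95)/(1.2 − 0.95) = 0.0805/0.2500 = 0.3218
Terminal stock prices: S_uuu = 216, S_uud = 171, S_udd = 135.4, S_ddd = 107.2
Terminal payoffs (S − K): max(81, 0) = 81, max(36, 0) = 36, max(0.375, 0) = 0.375, max(-27.83, 0) = 0
Node uu (S = 180): V_uu = e^(−0.04)·[0.3218·81.0000 + 0.6782·36.0000] = 48.5024
Node ud (S = 142.5): V_ud = e^(−0.04)·[0.3218·36.0000 + 0.6782·0.3750] = 11.3755
Node dd (S = 112.8): V_dd = e^(−0.04)·[0.3218·0.3750 + 0.6782·0.0000] = 0.1159
Node u (S = 150): V_u = e^(−0.04)·[0.3218·48.5024 + 0.6782·11.3755] = 22.4091
Node d (S = 118.8): V_d = e^(−0.04)·[0.3218·11.3755 + 0.6782·0.1159] = 3.5929
Node 0 (S = 125): V_0 = e^(−0.04)·[0.3218·22.4091 + 0.6782·3.5929] = 9.2700

$9.27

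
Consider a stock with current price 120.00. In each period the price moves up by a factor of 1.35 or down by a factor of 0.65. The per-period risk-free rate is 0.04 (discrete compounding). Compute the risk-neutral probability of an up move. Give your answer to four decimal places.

p = 0.5571

Risk-neutral probability p = (1 + 0.04 − 0.65)/(1.35 − 0.65) = 0.3900/0.7000 = 0.5571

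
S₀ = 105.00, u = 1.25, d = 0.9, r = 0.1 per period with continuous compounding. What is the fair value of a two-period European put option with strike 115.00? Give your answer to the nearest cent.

Risk-neutral probability p = (e^0.1 − 0.9)/(1.25 − 0.9) = 0.2052/0.3500 = 0.5862
Terminal stock prices: S_uu = 164.1, S_ud = 118.1, S_dd = 85.05
Terminal payoffs (K − S): max(-49.06, 0) = 0, max(-3.125, 0) = 0, max(29.95, 0) = 29.95
Node u (S = 131.2): V_u = e^(−0.1)·[0.5862·0.0000 + 0.4138·0.0000] = 0.0000
Node d (S = 94.5): V_d = e^(−0.1)·[0.5862·0.0000 + 0.4138·29.9500] = 11.2139
Node 0 (S = 105): V_0 = e^(−0.1)·[0.5862·0.0000 + 0.4138·11.2139] = 4.1987

4.20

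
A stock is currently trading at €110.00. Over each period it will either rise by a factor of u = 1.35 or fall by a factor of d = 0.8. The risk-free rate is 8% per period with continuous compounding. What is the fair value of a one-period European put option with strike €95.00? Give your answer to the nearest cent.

€3.13

Risk-neutral probability p = (e^0.08 − 0.8)/(1.35 − 0.8) = 0.2833/0.5500 = 0.5151
Terminal stock prices: S_u = 148.5, S_d = 88
Terminal payoffs (K − S): max(-53.5, 0) = 0, max(7, 0) = 7
Node 0 (S = 110): V_0 = e^(−0.08)·[0.5151·0.0000 + 0.4849·7.0000] = 3.1335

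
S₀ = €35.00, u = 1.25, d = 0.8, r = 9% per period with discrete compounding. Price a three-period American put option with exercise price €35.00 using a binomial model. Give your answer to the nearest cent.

Risk-neutral probability p = (1 + 0.09 − 0.8)/(1.25 − 0.8) = 0.2900/0.4500 = 0.6444
Terminal stock prices: S_uuu = 68.36, S_uud = 43.75, S_udd = 28, S_ddd = 17.92
Terminal payoffs (K − S): max(-33.36, 0) = 0, max(-8.75, 0) = 0, max(7, 0) = 7, max(17.08, 0) = 17.08
Node uu (S = 54.69): continuation = 1/1.09·[0.6444·0.0000 + 0.3556·0.0000] = 0.0000; exercise value = 0.0000 ≤ continuation, so V_uu = 0.0000
Node ud (S = 35): continuation = 1/1.09·[0.6444·0.0000 + 0.3556·7.0000] = 2.2834; exercise value = 0.0000 ≤ continuation, so V_ud = 2.2834
Node dd (S = 22.4): continuation = 1/1.09·[0.6444·7.0000 + 0.3556·17.0800] = 9.7101; exercise value = 12.6000 > continuation, so V_dd = 12.6000 (exercise)
Node u (S = 43.75): continuation = 1/1.09·[0.6444·0.0000 + 0.3556·2.2834] = 0.7448; exercise value = 0.0000 ≤ continuation, so V_u = 0.7448
Node d (S = 28): continuation = 1/1.09·[0.6444·2.2834 + 0.3556·12.6000] = 5.4601; exercise value = 7.0000 > continuation, so V_d = 7.0000 (exercise)
Node 0 (S = 35): continuation = 1/1.09·[0.6444·0.7448 + 0.3556·7.0000] = 2.7238; exercise value = 0.0000 ≤ continuation, so V_0 = 2.7238

€2.72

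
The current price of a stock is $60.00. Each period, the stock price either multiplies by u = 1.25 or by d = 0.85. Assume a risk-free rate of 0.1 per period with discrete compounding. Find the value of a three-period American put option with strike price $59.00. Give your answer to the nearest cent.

$3.05

Risk-neutral probability p = (1 + 0.1 − 0.85)/(1.25 − 0.85) = 0.2500/0.4000 = 0.6250
Terminal stock prices: S_uuu = 117.2, S_uud = 79.69, S_udd = 54.19, S_ddd = 36.85
Terminal payoffs (K − S): max(-58.19, 0) = 0, max(-20.69, 0) = 0, max(4.813, 0) = 4.813, max(22.15, 0) = 22.15
Node uu (S = 93.75): continuation = 1/1.1·[0.6250·0.0000 + 0.3750·0.0000] = 0.0000; exercise value = 0.0000 ≤ continuation, so V_uu = 0.0000
Node ud (S = 63.75): continuation = 1/1.1·[0.6250·0.0000 + 0.3750·4.8125] = 1.6406; exercise value = 0.0000 ≤ continuation, so V_ud = 1.6406
Node dd (S = 43.35): continuation = 1/1.1·[0.6250·4.8125 + 0.3750·22.1525] = 10.2864; exercise value = 15.6500 > continuation, so V_dd = 15.6500 (exercise)
Node u (S = 75): continuation = 1/1.1·[0.6250·0.0000 + 0.3750·1.6406] = 0.5593; exercise value = 0.0000 ≤ continuation, so V_u = 0.5593
Node d (S = 51): continuation = 1/1.1·[0.6250·1.6406 + 0.3750·15.6500] = 6.2674; exercise value = 8.0000 > continuation, so V_d = 8.0000 (exercise)
Node 0 (S = 60): continuation = 1/1.1·[0.6250·0.5593 + 0.3750·8.0000] = 3.0451; exercise value = 0.0000 ≤ continuation, so V_0 = 3.0451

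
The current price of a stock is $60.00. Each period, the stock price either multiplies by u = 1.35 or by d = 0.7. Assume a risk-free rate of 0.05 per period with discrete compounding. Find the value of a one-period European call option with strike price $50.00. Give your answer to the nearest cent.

Risk-neutral probability p = (1 + 0.05 − 0.7)/(1.35 − 0.7) = 0.3500/0.6500 = 0.5385
Terminal stock prices: S_u = 81, S_d = 42
Terminal payoffs (S − K): max(31, 0) = 31, max(-8, 0) = 0
Node 0 (S = 60): V_0 = 1/1.05·[0.5385·31.0000 + 0.4615·0.0000] = 15.8974

$15.90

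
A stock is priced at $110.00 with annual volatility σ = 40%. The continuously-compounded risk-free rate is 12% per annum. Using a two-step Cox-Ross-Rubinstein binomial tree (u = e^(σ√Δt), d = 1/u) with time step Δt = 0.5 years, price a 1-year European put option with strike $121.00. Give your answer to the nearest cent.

$15.95

CRR parameters: u = e^(σ√Δt) = e^(0.4·√0.5) = 1.3269, d = 1/u = 0.7536
Per-period rate: rΔt = 0.12·0.5 = 0.06, so R = e^0.06 = 1.0618
Risk-neutral probability p = (e^0.06 − 0.7536)/(1.3269 − 0.7536) = 0.3082/0.5733 = 0.5376
Terminal stock prices: S_uu = 193.7, S_ud = 110, S_dd = 62.48
Terminal payoffs (K − S): max(-72.67, 0) = 0, max(11, 0) = 11, max(58.52, 0) = 58.52
Node u (S = 146): V_u = e^(−0.06)·[0.5376·0.0000 + 0.4624·11.0000] = 4.7899
Node d (S = 82.9): V_d = e^(−0.06)·[0.5376·11.0000 + 0.4624·58.5232] = 31.0533
Node 0 (S = 110): V_0 = e^(−0.06)·[0.5376·4.7899 + 0.4624·31.0533] = 15.9473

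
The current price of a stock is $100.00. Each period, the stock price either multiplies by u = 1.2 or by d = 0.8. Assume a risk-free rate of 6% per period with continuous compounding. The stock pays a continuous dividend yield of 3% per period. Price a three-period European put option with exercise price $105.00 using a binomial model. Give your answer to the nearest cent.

Per-period risk-free factor R = e^0.06 = 1.0618; dividend-adjusted growth = e^(0.06−0.03) = 1.0305.
Risk-neutral probability p = (1.0305 − 0.8)/(1.2 − 0.8) = 0.2305/0.4000 = 0.5761
Terminal stock prices: S_uuu = 172.8, S_uud = 115.2, S_udd = 76.8, S_ddd = 51.2
Terminal payoffs (K − S): max(-67.8, 0) = 0, max(-10.2, 0) = 0, max(28.2, 0) = 28.2, max(53.8, 0) = 53.8
Node uu (S = 144): V_uu = e^(−0.06)·[0.5761·0.0000 + 0.4239·0.0000] = 0.0000
Node ud (S = 96): V_ud = e^(−0.06)·[0.5761·0.0000 + 0.4239·28.2000] = 11.2569
Node dd (S = 64): V_dd = e^(−0.06)·[0.5761·28.2000 + 0.4239·53.8000] = 36.7768
Node u (S = 120): V_u = e^(−0.06)·[0.5761·0.0000 + 0.4239·11.2569] = 4.4935
Node d (S = 80): V_d = e^(−0.06)·[0.5761·11.2569 + 0.4239·36.7768] = 20.7883
Node 0 (S = 100): V_0 = e^(−0.06)·[0.5761·4.4935 + 0.4239·20.7883] = 10.7364

$10.74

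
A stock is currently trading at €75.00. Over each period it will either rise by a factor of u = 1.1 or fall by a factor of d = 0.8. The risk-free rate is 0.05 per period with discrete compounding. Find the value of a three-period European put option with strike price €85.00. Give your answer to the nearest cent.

€5.84

Risk-neutral probability p = (1 + 0.05 − 0.8)/(1.1 − 0.8) = 0.2500/0.3000 = 0.8333
Terminal stock prices: S_uuu = 99.83, S_uud = 72.6, S_udd = 52.8, S_ddd = 38.4
Terminal payoffs (K − S): max(-14.83, 0) = 0, max(12.4, 0) = 12.4, max(32.2, 0) = 32.2, max(46.6, 0) = 46.6
Node uu (S = 90.75): V_uu = 1/1.05·[0.8333·0.0000 + 0.1667·12.4000] = 1.9683
Node ud (S = 66): V_ud = 1/1.05·[0.8333·12.4000 + 0.1667·32.2000] = 14.9524
Node dd (S = 48): V_dd = 1/1.05·[0.8333·32.2000 + 0.1667·46.6000] = 32.9524
Node u (S = 82.5): V_u = 1/1.05·[0.8333·1.9683 + 0.1667·14.9524] = 3.9355
Node d (S = 60): V_d = 1/1.05·[0.8333·14.9524 + 0.1667·32.9524] = 17.0975
Node 0 (S = 75): V_0 = 1/1.05·[0.8333·3.9355 + 0.1667·17.0975] = 5.8373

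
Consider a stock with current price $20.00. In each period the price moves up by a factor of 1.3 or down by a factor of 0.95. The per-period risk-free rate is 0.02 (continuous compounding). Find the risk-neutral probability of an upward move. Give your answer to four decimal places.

p = 0.2006

Risk-neutral probability p = (e^0.02 − 0.95)/(1.3 − 0.95) = 0.0702/0.3500 = 0.2006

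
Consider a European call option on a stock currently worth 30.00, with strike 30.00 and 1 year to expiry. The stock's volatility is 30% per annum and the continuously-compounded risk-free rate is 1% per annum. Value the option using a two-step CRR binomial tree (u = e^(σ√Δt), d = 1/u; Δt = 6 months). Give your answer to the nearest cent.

CRR parameters: u = e^(σ√Δt) = e^(0.3·√0.5) = 1.2363, d = 1/u = 0.8089
Per-period rate: rΔt = 0.01·0.5 = 0.005, so R = e^0.005 = 1.0050
Risk-neutral probability p = (e^0.005 − 0.8089)/(1.2363 − 0.8089) = 0.1962/0.4275 = 0.4589
Terminal stock prices: S_uu = 45.85, S_ud = 30, S_dd = 19.63
Terminal payoffs (S − K): max(15.85, 0) = 15.85, max(0, 0) = 0, max(-10.37, 0) = 0
Node u (S = 37.09): V_u = e^(−0.005)·[0.4589·15.8540 + 0.5411·0.0000] = 7.2390
Node d (S = 24.27): V_d = e^(−0.005)·[0.4589·0.0000 + 0.5411·0.0000] = 0.0000
Node 0 (S = 30): V_0 = e^(−0.005)·[0.4589·7.2390 + 0.5411·0.0000] = 3.3053

3.31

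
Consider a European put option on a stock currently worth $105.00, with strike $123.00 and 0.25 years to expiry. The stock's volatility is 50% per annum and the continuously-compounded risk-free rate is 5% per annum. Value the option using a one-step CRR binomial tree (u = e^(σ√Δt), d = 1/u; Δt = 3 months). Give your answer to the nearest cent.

CRR parameters: u = e^(σ√Δt) = e^(0.5·√0.25) = 1.2840, d = 1/u = 0.7788
Per-period rate: rΔt = 0.05·0.25 = 0.0125, so R = e^0.0125 = 1.0126
Risk-neutral probability p = (e^0.0125 − 0.7788)/(1.2840 − 0.7788) = 0.2338/0.5052 = 0.4627
Terminal stock prices: S_u = 134.8, S_d = 81.77
Terminal payoffs (K − S): max(-11.82, 0) = 0, max(41.23, 0) = 41.23
Node 0 (S = 105): V_0 = e^(−0.0125)·[0.4627·0.0000 + 0.5373·41.2259] = 21.8747

$21.87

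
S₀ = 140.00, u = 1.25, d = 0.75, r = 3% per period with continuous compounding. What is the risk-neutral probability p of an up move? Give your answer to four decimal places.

p = 0.5609

Risk-neutral probability p = (e^0.03 − 0.75)/(1.25 − 0.75) = 0.2805/0.5000 = 0.5609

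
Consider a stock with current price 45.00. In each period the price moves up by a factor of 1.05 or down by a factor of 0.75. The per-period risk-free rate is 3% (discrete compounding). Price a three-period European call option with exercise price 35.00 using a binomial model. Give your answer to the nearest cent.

Risk-neutral probability p = (1 + 0.03 − 0.75)/(1.05 − 0.75) = 0.2800/0.3000 = 0.9333
Terminal stock prices: S_uuu = 52.09, S_uud = 37.21, S_udd = 26.58, S_ddd = 18.98
Terminal payoffs (S − K): max(17.09, 0) = 17.09, max(2.209, 0) = 2.209, max(-8.422, 0) = 0, max(-16.02, 0) = 0
Node uu (S = 49.61): V_uu = 1/1.03·[0.9333·17.0931 + 0.0667·2.2094] = 15.6319
Node ud (S = 35.44): V_ud = 1/1.03·[0.9333·2.2094 + 0.0667·0.0000] = 2.0020
Node dd (S = 25.31): V_dd = 1/1.03·[0.9333·0.0000 + 0.0667·0.0000] = 0.0000
Node u (S = 47.25): V_u = 1/1.03·[0.9333·15.6319 + 0.0667·2.0020] = 14.2944
Node d (S = 33.75): V_d = 1/1.03·[0.9333·2.0020 + 0.0667·0.0000] = 1.8141
Node 0 (S = 45): V_0 = 1/1.03·[0.9333·14.2944 + 0.0667·1.8141] = 13.0703

13.07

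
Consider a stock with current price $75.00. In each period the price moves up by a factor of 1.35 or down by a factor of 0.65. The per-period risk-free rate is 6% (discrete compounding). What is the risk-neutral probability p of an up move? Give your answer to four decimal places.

p = 0.5857

Risk-neutral probability p = (1 + 0.06 − 0.65)/(1.35 − 0.65) = 0.4100/0.7000 = 0.5857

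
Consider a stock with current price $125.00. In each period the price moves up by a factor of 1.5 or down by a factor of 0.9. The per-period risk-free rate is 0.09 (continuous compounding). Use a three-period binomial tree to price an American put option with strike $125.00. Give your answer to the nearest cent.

Risk-neutral probability p = (e^0.09 − 0.9)/(1.5 − 0.9) = 0.1942/0.6000 = 0.3236
Terminal stock prices: S_uuu = 421.9, S_uud = 253.1, S_udd = 151.9, S_ddd = 91.13
Terminal payoffs (K − S): max(-296.9, 0) = 0, max(-128.1, 0) = 0, max(-26.88, 0) = 0, max(33.87, 0) = 33.87
Node uu (S = 281.2): continuation = e^(−0.09)·[0.3236·0.0000 + 0.6764·0.0000] = 0.0000; exercise value = 0.0000 ≤ continuation, so V_uu = 0.0000
Node ud (S = 168.8): continuation = e^(−0.09)·[0.3236·0.0000 + 0.6764·0.0000] = 0.0000; exercise value = 0.0000 ≤ continuation, so V_ud = 0.0000
Node dd (S = 101.2): continuation = e^(−0.09)·[0.3236·0.0000 + 0.6764·33.8750] = 20.9402; exercise value = 23.7500 > continuation, so V_dd = 23.7500 (exercise)
Node u (S = 187.5): continuation = e^(−0.09)·[0.3236·0.0000 + 0.6764·0.0000] = 0.0000; exercise value = 0.0000 ≤ continuation, so V_u = 0.0000
Node d (S = 112.5): continuation = e^(−0.09)·[0.3236·0.0000 + 0.6764·23.7500] = 14.6813; exercise value = 12.5000 ≤ continuation, so V_d = 14.6813
Node 0 (S = 125): continuation = e^(−0.09)·[0.3236·0.0000 + 0.6764·14.6813] = 9.0754; exercise value = 0.0000 ≤ continuation, so V_0 = 9.0754

$9.08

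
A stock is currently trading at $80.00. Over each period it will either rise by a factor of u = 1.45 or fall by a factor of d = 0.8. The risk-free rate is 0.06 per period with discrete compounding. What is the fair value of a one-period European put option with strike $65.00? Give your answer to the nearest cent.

$0.57

Risk-neutral probability p = (1 + 0.06 − 0.8)/(1.45 − 0.8) = 0.2600/0.6500 = 0.4000
Terminal stock prices: S_u = 116, S_d = 64
Terminal payoffs (K − S): max(-51, 0) = 0, max(1, 0) = 1
Node 0 (S = 80): V_0 = 1/1.06·[0.4000·0.0000 + 0.6000·1.0000] = 0.5660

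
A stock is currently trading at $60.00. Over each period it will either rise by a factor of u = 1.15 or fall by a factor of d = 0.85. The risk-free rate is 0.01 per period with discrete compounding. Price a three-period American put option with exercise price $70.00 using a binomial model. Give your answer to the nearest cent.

$11.88

Risk-neutral probability p = (1 + 0.01 − 0.85)/(1.15 − 0.85) = 0.1600/0.3000 = 0.5333
Terminal stock prices: S_uuu = 91.25, S_uud = 67.45, S_udd = 49.85, S_ddd = 36.85
Terminal payoffs (K − S): max(-21.25, 0) = 0, max(2.553, 0) = 2.553, max(20.15, 0) = 20.15, max(33.15, 0) = 33.15
Node uu (S = 79.35): continuation = 1/1.01·[0.5333·0.0000 + 0.4667·2.5525] = 1.1794; exercise value = 0.0000 ≤ continuation, so V_uu = 1.1794
Node ud (S = 58.65): continuation = 1/1.01·[0.5333·2.5525 + 0.4667·20.1475] = 10.6569; exercise value = 11.3500 > continuation, so V_ud = 11.3500 (exercise)
Node dd (S = 43.35): continuation = 1/1.01·[0.5333·20.1475 + 0.4667·33.1525] = 25.9569; exercise value = 26.6500 > continuation, so V_dd = 26.6500 (exercise)
Node u (S = 69): continuation = 1/1.01·[0.5333·1.1794 + 0.4667·11.3500] = 5.8670; exercise value = 1.0000 ≤ continuation, so V_u = 5.8670
Node d (S = 51): continuation = 1/1.01·[0.5333·11.3500 + 0.4667·26.6500] = 18.3069; exercise value = 19.0000 > continuation, so V_d = 19.0000 (exercise)
Node 0 (S = 60): continuation = 1/1.01·[0.5333·5.8670 + 0.4667·19.0000] = 11.8770; exercise value = 10.0000 ≤ continuation, so V_0 = 11.8770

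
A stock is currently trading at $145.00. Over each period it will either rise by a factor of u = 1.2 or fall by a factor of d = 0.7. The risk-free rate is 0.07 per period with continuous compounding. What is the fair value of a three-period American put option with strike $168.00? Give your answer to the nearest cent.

$25.95

Risk-neutral probability p = (e^0.07 − 0.7)/(1.2 − 0.7) = 0.3725/0.5000 = 0.7450
Terminal stock prices: S_uuu = 250.6, S_uud = 146.2, S_udd = 85.26, S_ddd = 49.73
Terminal payoffs (K − S): max(-82.56, 0) = 0, max(21.84, 0) = 21.84, max(82.74, 0) = 82.74, max(118.3, 0) = 118.3
Node uu (S = 208.8): continuation = e^(−0.07)·[0.7450·0.0000 + 0.2550·21.8400] = 5.1924; exercise value = 0.0000 ≤ continuation, so V_uu = 5.1924
Node ud (S = 121.8): continuation = e^(−0.07)·[0.7450·21.8400 + 0.2550·82.7400] = 34.8422; exercise value = 46.2000 > continuation, so V_ud = 46.2000 (exercise)
Node dd (S = 71.05): continuation = e^(−0.07)·[0.7450·82.7400 + 0.2550·118.2650] = 85.5922; exercise value = 96.9500 > continuation, so V_dd = 96.9500 (exercise)
Node u (S = 174): continuation = e^(−0.07)·[0.7450·5.1924 + 0.2550·46.2000] = 14.5907; exercise value = 0.0000 ≤ continuation, so V_u = 14.5907
Node d (S = 101.5): continuation = e^(−0.07)·[0.7450·46.2000 + 0.2550·96.9500] = 55.1422; exercise value = 66.5000 > continuation, so V_d = 66.5000 (exercise)
Node 0 (S = 145): continuation = e^(−0.07)·[0.7450·14.5907 + 0.2550·66.5000] = 25.9455; exercise value = 23.0000 ≤ continuation, so V_0 = 25.9455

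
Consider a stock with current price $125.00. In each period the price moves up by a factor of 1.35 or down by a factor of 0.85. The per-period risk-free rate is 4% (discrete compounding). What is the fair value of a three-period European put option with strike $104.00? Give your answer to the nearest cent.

$5.77

Risk-neutral probability p = (1 + 0.04 − 0.85)/(1.35 − 0.85) = 0.1900/0.5000 = 0.3800
Terminal stock prices: S_uuu = 307.5, S_uud = 193.6, S_udd = 121.9, S_ddd = 76.77
Terminal payoffs (K − S): max(-203.5, 0) = 0, max(-89.64, 0) = 0, max(-17.92, 0) = 0, max(27.23, 0) = 27.23
Node uu (S = 227.8): V_uu = 1/1.04·[0.3800·0.0000 + 0.6200·0.0000] = 0.0000
Node ud (S = 143.4): V_ud = 1/1.04·[0.3800·0.0000 + 0.6200·0.0000] = 0.0000
Node dd (S = 90.31): V_dd = 1/1.04·[0.3800·0.0000 + 0.6200·27.2344] = 16.2359
Node u (S = 168.8): V_u = 1/1.04·[0.3800·0.0000 + 0.6200·0.0000] = 0.0000
Node d (S = 106.2): V_d = 1/1.04·[0.3800·0.0000 + 0.6200·16.2359] = 9.6791
Node 0 (S = 125): V_0 = 1/1.04·[0.3800·0.0000 + 0.6200·9.6791] = 5.7702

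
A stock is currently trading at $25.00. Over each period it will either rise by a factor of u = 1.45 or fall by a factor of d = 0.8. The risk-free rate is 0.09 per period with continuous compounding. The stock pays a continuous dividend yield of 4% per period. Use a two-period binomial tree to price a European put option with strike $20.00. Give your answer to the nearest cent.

Per-period risk-free factor R = e^0.09 = 1.0942; dividend-adjusted growth = e^(0.09−0.04) = 1.0513.
Risk-neutral probability p = (1.0513 − 0.8)/(1.45 − 0.8) = 0.2513/0.6500 = 0.3866
Terminal stock prices: S_uu = 52.56, S_ud = 29, S_dd = 16
Terminal payoffs (K − S): max(-32.56, 0) = 0, max(-9, 0) = 0, max(4, 0) = 4
Node u (S = 36.25): V_u = e^(−0.09)·[0.3866·0.0000 + 0.6134·0.0000] = 0.0000
Node d (S = 20): V_d = e^(−0.09)·[0.3866·0.0000 + 0.6134·4.0000] = 2.2425
Node 0 (S = 25): V_0 = e^(−0.09)·[0.3866·0.0000 + 0.6134·2.2425] = 1.2572

$1.26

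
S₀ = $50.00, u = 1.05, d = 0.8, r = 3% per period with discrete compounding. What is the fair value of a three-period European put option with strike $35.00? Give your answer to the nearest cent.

$0.03

Risk-neutral probability p = (1 + 0.03 − 0.8)/(1.05 − 0.8) = 0.2300/0.2500 = 0.9200
Terminal stock prices: S_uuu = 57.88, S_uud = 44.1, S_udd = 33.6, S_ddd = 25.6
Terminal payoffs (K − S): max(-22.88, 0) = 0, max(-9.1, 0) = 0, max(1.4, 0) = 1.4, max(9.4, 0) = 9.4
Node uu (S = 55.12): V_uu = 1/1.03·[0.9200·0.0000 + 0.0800·0.0000] = 0.0000
Node ud (S = 42): V_ud = 1/1.03·[0.9200·0.0000 + 0.0800·1.4000] = 0.1087
Node dd (S = 32): V_dd = 1/1.03·[0.9200·1.4000 + 0.0800·9.4000] = 1.9806
Node u (S = 52.5): V_u = 1/1.03·[0.9200·0.0000 + 0.0800·0.1087] = 0.0084
Node d (S = 40): V_d = 1/1.03·[0.9200·0.1087 + 0.0800·1.9806] = 0.2510
Node 0 (S = 50): V_0 = 1/1.03·[0.9200·0.0084 + 0.0800·0.2510] = 0.0270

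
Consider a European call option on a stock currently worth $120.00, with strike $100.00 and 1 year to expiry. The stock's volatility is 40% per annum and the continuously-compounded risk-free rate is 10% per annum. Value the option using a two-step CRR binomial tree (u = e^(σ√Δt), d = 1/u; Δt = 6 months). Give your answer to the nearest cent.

$36.18

CRR parameters: u = e^(σ√Δt) = e^(0.4·√0.5) = 1.3269, d = 1/u = 0.7536
Per-period rate: rΔt = 0.1·0.5 = 0.05, so R = e^0.05 = 1.0513
Risk-neutral probability p = (e^0.05 − 0.7536)/(1.3269 − 0.7536) = 0.2976/0.5733 = 0.5192
Terminal stock prices: S_uu = 211.3, S_ud = 120, S_dd = 68.16
Terminal payoffs (S − K): max(111.3, 0) = 111.3, max(20, 0) = 20, max(-31.84, 0) = 0
Node u (S = 159.2): V_u = e^(−0.05)·[0.5192·111.2785 + 0.4808·20.0000] = 64.1046
Node d (S = 90.44): V_d = e^(−0.05)·[0.5192·20.0000 + 0.4808·0.0000] = 9.8775
Node 0 (S = 120): V_0 = e^(−0.05)·[0.5192·64.1046 + 0.4808·9.8775] = 36.1771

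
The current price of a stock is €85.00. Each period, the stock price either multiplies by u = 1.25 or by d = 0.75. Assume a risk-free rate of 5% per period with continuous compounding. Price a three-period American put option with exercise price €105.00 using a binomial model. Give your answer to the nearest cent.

€21.75

Risk-neutral probability p = (e^0.05 − 0.75)/(1.25 − 0.75) = 0.3013/0.5000 = 0.6025
Terminal stock prices: S_uuu = 166, S_uud = 99.61, S_udd = 59.77, S_ddd = 35.86
Terminal payoffs (K − S): max(-61.02, 0) = 0, max(5.391, 0) = 5.391, max(45.23, 0) = 45.23, max(69.14, 0) = 69.14
Node uu (S = 132.8): continuation = e^(−0.05)·[0.6025·0.0000 + 0.3975·5.3906] = 2.0381; exercise value = 0.0000 ≤ continuation, so V_uu = 2.0381
Node ud (S = 79.69): continuation = e^(−0.05)·[0.6025·5.3906 + 0.3975·45.2344] = 20.1916; exercise value = 25.3125 > continuation, so V_ud = 25.3125 (exercise)
Node dd (S = 47.81): continuation = e^(−0.05)·[0.6025·45.2344 + 0.3975·69.1406] = 52.0666; exercise value = 57.1875 > continuation, so V_dd = 57.1875 (exercise)
Node u (S = 106.2): continuation = e^(−0.05)·[0.6025·2.0381 + 0.3975·25.3125] = 10.7381; exercise value = 0.0000 ≤ continuation, so V_u = 10.7381
Node d (S = 63.75): continuation = e^(−0.05)·[0.6025·25.3125 + 0.3975·57.1875] = 36.1291; exercise value = 41.2500 > continuation, so V_d = 41.2500 (exercise)
Node 0 (S = 85): continuation = e^(−0.05)·[0.6025·10.7381 + 0.3975·41.2500] = 21.7501; exercise value = 20.0000 ≤ continuation, so V_0 = 21.7501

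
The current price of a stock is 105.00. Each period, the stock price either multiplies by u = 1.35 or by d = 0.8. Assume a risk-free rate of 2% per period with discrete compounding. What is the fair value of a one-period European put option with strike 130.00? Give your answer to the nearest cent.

27.06

Risk-neutral probability p = (1 + 0.02 − 0.8)/(1.35 − 0.8) = 0.2200/0.5500 = 0.4000
Terminal stock prices: S_u = 141.8, S_d = 84
Terminal payoffs (K − S): max(-11.75, 0) = 0, max(46, 0) = 46
Node 0 (S = 105): V_0 = 1/1.02·[0.4000·0.0000 + 0.6000·46.0000] = 27.0588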